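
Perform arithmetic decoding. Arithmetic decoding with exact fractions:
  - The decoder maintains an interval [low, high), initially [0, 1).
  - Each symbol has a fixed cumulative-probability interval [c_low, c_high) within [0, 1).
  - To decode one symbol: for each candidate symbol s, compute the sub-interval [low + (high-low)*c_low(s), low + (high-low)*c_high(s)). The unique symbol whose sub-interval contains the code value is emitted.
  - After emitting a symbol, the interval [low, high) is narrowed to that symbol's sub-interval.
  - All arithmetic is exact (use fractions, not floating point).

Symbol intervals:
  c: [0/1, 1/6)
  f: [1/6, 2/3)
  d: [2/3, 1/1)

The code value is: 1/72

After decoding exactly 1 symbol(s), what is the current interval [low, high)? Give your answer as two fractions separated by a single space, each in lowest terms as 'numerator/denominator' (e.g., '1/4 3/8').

Step 1: interval [0/1, 1/1), width = 1/1 - 0/1 = 1/1
  'c': [0/1 + 1/1*0/1, 0/1 + 1/1*1/6) = [0/1, 1/6) <- contains code 1/72
  'f': [0/1 + 1/1*1/6, 0/1 + 1/1*2/3) = [1/6, 2/3)
  'd': [0/1 + 1/1*2/3, 0/1 + 1/1*1/1) = [2/3, 1/1)
  emit 'c', narrow to [0/1, 1/6)

Answer: 0/1 1/6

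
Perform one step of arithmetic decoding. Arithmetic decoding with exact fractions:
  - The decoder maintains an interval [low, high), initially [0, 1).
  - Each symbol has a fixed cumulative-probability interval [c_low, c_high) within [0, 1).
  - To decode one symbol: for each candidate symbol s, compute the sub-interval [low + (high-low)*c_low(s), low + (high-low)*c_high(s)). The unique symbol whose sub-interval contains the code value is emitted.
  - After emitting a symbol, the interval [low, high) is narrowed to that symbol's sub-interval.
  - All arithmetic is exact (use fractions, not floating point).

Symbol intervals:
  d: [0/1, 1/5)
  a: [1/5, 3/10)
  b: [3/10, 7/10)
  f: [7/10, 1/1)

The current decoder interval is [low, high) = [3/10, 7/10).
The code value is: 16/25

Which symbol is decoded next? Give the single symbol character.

Answer: f

Derivation:
Interval width = high − low = 7/10 − 3/10 = 2/5
Scaled code = (code − low) / width = (16/25 − 3/10) / 2/5 = 17/20
  d: [0/1, 1/5) 
  a: [1/5, 3/10) 
  b: [3/10, 7/10) 
  f: [7/10, 1/1) ← scaled code falls here ✓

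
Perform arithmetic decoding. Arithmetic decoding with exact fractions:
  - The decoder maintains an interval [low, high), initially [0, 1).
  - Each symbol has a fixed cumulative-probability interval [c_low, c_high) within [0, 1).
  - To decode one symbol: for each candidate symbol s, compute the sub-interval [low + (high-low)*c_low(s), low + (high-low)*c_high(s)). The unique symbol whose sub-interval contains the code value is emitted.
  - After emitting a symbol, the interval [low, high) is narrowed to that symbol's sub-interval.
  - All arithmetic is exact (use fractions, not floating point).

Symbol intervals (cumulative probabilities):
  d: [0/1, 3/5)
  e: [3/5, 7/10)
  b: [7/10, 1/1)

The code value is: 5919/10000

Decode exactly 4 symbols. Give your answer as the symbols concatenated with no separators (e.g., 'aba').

Answer: dbbb

Derivation:
Step 1: interval [0/1, 1/1), width = 1/1 - 0/1 = 1/1
  'd': [0/1 + 1/1*0/1, 0/1 + 1/1*3/5) = [0/1, 3/5) <- contains code 5919/10000
  'e': [0/1 + 1/1*3/5, 0/1 + 1/1*7/10) = [3/5, 7/10)
  'b': [0/1 + 1/1*7/10, 0/1 + 1/1*1/1) = [7/10, 1/1)
  emit 'd', narrow to [0/1, 3/5)
Step 2: interval [0/1, 3/5), width = 3/5 - 0/1 = 3/5
  'd': [0/1 + 3/5*0/1, 0/1 + 3/5*3/5) = [0/1, 9/25)
  'e': [0/1 + 3/5*3/5, 0/1 + 3/5*7/10) = [9/25, 21/50)
  'b': [0/1 + 3/5*7/10, 0/1 + 3/5*1/1) = [21/50, 3/5) <- contains code 5919/10000
  emit 'b', narrow to [21/50, 3/5)
Step 3: interval [21/50, 3/5), width = 3/5 - 21/50 = 9/50
  'd': [21/50 + 9/50*0/1, 21/50 + 9/50*3/5) = [21/50, 66/125)
  'e': [21/50 + 9/50*3/5, 21/50 + 9/50*7/10) = [66/125, 273/500)
  'b': [21/50 + 9/50*7/10, 21/50 + 9/50*1/1) = [273/500, 3/5) <- contains code 5919/10000
  emit 'b', narrow to [273/500, 3/5)
Step 4: interval [273/500, 3/5), width = 3/5 - 273/500 = 27/500
  'd': [273/500 + 27/500*0/1, 273/500 + 27/500*3/5) = [273/500, 723/1250)
  'e': [273/500 + 27/500*3/5, 273/500 + 27/500*7/10) = [723/1250, 2919/5000)
  'b': [273/500 + 27/500*7/10, 273/500 + 27/500*1/1) = [2919/5000, 3/5) <- contains code 5919/10000
  emit 'b', narrow to [2919/5000, 3/5)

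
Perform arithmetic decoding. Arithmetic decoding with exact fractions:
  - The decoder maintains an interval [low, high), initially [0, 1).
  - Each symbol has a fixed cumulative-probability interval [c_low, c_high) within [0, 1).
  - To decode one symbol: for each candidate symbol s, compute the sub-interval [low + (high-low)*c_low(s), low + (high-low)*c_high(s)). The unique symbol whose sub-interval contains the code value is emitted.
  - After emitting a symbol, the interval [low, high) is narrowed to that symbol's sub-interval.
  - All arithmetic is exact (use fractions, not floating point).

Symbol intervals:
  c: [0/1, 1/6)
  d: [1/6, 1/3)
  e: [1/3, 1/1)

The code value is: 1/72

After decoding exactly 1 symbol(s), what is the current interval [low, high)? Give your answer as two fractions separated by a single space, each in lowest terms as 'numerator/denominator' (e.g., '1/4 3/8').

Step 1: interval [0/1, 1/1), width = 1/1 - 0/1 = 1/1
  'c': [0/1 + 1/1*0/1, 0/1 + 1/1*1/6) = [0/1, 1/6) <- contains code 1/72
  'd': [0/1 + 1/1*1/6, 0/1 + 1/1*1/3) = [1/6, 1/3)
  'e': [0/1 + 1/1*1/3, 0/1 + 1/1*1/1) = [1/3, 1/1)
  emit 'c', narrow to [0/1, 1/6)

Answer: 0/1 1/6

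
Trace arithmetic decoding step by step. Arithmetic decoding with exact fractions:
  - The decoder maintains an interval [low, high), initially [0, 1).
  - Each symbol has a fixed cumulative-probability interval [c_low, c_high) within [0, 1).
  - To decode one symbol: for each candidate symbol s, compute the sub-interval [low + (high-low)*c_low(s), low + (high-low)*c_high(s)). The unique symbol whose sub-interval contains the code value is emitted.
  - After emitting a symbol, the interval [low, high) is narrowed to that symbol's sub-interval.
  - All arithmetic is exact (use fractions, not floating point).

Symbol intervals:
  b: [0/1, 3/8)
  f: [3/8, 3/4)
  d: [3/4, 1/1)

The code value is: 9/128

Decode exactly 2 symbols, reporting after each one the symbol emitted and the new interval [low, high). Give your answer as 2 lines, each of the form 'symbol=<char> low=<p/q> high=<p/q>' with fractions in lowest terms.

Answer: symbol=b low=0/1 high=3/8
symbol=b low=0/1 high=9/64

Derivation:
Step 1: interval [0/1, 1/1), width = 1/1 - 0/1 = 1/1
  'b': [0/1 + 1/1*0/1, 0/1 + 1/1*3/8) = [0/1, 3/8) <- contains code 9/128
  'f': [0/1 + 1/1*3/8, 0/1 + 1/1*3/4) = [3/8, 3/4)
  'd': [0/1 + 1/1*3/4, 0/1 + 1/1*1/1) = [3/4, 1/1)
  emit 'b', narrow to [0/1, 3/8)
Step 2: interval [0/1, 3/8), width = 3/8 - 0/1 = 3/8
  'b': [0/1 + 3/8*0/1, 0/1 + 3/8*3/8) = [0/1, 9/64) <- contains code 9/128
  'f': [0/1 + 3/8*3/8, 0/1 + 3/8*3/4) = [9/64, 9/32)
  'd': [0/1 + 3/8*3/4, 0/1 + 3/8*1/1) = [9/32, 3/8)
  emit 'b', narrow to [0/1, 9/64)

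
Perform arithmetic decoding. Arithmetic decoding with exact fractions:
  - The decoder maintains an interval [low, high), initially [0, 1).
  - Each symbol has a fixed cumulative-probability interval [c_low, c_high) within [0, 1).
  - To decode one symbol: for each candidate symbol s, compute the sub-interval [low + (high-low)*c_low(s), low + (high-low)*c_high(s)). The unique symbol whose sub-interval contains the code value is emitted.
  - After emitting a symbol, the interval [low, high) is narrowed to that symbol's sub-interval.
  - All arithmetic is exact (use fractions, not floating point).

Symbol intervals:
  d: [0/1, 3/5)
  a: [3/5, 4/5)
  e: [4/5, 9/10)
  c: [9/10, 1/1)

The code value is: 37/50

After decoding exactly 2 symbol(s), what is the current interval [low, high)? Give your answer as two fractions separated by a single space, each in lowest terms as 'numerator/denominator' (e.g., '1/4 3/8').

Answer: 18/25 19/25

Derivation:
Step 1: interval [0/1, 1/1), width = 1/1 - 0/1 = 1/1
  'd': [0/1 + 1/1*0/1, 0/1 + 1/1*3/5) = [0/1, 3/5)
  'a': [0/1 + 1/1*3/5, 0/1 + 1/1*4/5) = [3/5, 4/5) <- contains code 37/50
  'e': [0/1 + 1/1*4/5, 0/1 + 1/1*9/10) = [4/5, 9/10)
  'c': [0/1 + 1/1*9/10, 0/1 + 1/1*1/1) = [9/10, 1/1)
  emit 'a', narrow to [3/5, 4/5)
Step 2: interval [3/5, 4/5), width = 4/5 - 3/5 = 1/5
  'd': [3/5 + 1/5*0/1, 3/5 + 1/5*3/5) = [3/5, 18/25)
  'a': [3/5 + 1/5*3/5, 3/5 + 1/5*4/5) = [18/25, 19/25) <- contains code 37/50
  'e': [3/5 + 1/5*4/5, 3/5 + 1/5*9/10) = [19/25, 39/50)
  'c': [3/5 + 1/5*9/10, 3/5 + 1/5*1/1) = [39/50, 4/5)
  emit 'a', narrow to [18/25, 19/25)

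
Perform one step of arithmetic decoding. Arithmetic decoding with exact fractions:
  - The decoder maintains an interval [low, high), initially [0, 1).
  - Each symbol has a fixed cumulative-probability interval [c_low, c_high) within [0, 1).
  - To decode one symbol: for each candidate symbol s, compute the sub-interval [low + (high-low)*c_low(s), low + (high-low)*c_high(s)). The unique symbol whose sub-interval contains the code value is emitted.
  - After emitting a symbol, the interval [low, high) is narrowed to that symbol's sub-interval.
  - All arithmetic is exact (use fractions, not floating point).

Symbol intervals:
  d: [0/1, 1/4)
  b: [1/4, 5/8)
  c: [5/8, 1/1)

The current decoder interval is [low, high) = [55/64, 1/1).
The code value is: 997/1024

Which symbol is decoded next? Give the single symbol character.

Answer: c

Derivation:
Interval width = high − low = 1/1 − 55/64 = 9/64
Scaled code = (code − low) / width = (997/1024 − 55/64) / 9/64 = 13/16
  d: [0/1, 1/4) 
  b: [1/4, 5/8) 
  c: [5/8, 1/1) ← scaled code falls here ✓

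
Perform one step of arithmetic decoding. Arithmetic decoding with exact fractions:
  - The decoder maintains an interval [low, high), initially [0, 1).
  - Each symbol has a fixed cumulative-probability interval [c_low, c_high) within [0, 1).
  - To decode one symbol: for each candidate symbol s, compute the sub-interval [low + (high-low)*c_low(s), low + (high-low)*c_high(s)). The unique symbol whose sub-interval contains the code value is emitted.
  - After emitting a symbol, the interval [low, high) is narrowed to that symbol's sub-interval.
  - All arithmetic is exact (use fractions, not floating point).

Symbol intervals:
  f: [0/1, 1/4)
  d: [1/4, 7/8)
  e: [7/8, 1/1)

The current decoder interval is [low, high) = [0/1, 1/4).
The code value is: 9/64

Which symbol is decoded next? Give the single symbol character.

Answer: d

Derivation:
Interval width = high − low = 1/4 − 0/1 = 1/4
Scaled code = (code − low) / width = (9/64 − 0/1) / 1/4 = 9/16
  f: [0/1, 1/4) 
  d: [1/4, 7/8) ← scaled code falls here ✓
  e: [7/8, 1/1) 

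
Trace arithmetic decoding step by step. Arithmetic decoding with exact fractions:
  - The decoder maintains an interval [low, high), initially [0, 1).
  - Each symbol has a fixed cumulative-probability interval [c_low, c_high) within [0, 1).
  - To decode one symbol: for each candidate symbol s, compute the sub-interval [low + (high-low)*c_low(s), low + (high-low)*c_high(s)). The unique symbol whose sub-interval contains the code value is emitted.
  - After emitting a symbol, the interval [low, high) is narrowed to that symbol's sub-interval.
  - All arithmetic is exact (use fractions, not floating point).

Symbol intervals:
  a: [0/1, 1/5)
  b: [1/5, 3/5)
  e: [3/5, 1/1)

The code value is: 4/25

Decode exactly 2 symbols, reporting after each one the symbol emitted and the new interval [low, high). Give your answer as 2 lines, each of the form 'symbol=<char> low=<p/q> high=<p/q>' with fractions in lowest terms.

Step 1: interval [0/1, 1/1), width = 1/1 - 0/1 = 1/1
  'a': [0/1 + 1/1*0/1, 0/1 + 1/1*1/5) = [0/1, 1/5) <- contains code 4/25
  'b': [0/1 + 1/1*1/5, 0/1 + 1/1*3/5) = [1/5, 3/5)
  'e': [0/1 + 1/1*3/5, 0/1 + 1/1*1/1) = [3/5, 1/1)
  emit 'a', narrow to [0/1, 1/5)
Step 2: interval [0/1, 1/5), width = 1/5 - 0/1 = 1/5
  'a': [0/1 + 1/5*0/1, 0/1 + 1/5*1/5) = [0/1, 1/25)
  'b': [0/1 + 1/5*1/5, 0/1 + 1/5*3/5) = [1/25, 3/25)
  'e': [0/1 + 1/5*3/5, 0/1 + 1/5*1/1) = [3/25, 1/5) <- contains code 4/25
  emit 'e', narrow to [3/25, 1/5)

Answer: symbol=a low=0/1 high=1/5
symbol=e low=3/25 high=1/5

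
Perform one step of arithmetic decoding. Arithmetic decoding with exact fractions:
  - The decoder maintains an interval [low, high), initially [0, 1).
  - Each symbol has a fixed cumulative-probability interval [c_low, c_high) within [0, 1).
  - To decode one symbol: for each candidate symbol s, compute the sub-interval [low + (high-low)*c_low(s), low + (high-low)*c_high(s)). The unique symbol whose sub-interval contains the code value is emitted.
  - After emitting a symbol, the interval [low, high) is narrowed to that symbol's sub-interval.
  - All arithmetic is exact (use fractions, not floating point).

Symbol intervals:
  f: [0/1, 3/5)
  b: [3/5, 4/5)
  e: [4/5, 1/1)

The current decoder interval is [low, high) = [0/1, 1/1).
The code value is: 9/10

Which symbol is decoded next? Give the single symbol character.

Answer: e

Derivation:
Interval width = high − low = 1/1 − 0/1 = 1/1
Scaled code = (code − low) / width = (9/10 − 0/1) / 1/1 = 9/10
  f: [0/1, 3/5) 
  b: [3/5, 4/5) 
  e: [4/5, 1/1) ← scaled code falls here ✓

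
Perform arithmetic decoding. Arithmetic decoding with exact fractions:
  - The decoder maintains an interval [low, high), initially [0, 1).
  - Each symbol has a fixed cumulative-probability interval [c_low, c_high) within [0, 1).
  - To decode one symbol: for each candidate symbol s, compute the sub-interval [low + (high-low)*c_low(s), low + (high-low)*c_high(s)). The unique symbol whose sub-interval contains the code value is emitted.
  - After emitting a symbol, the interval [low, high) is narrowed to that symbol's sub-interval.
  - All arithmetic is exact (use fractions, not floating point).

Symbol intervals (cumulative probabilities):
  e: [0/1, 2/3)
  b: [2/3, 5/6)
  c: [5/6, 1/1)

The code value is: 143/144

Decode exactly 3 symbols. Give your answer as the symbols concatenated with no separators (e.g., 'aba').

Step 1: interval [0/1, 1/1), width = 1/1 - 0/1 = 1/1
  'e': [0/1 + 1/1*0/1, 0/1 + 1/1*2/3) = [0/1, 2/3)
  'b': [0/1 + 1/1*2/3, 0/1 + 1/1*5/6) = [2/3, 5/6)
  'c': [0/1 + 1/1*5/6, 0/1 + 1/1*1/1) = [5/6, 1/1) <- contains code 143/144
  emit 'c', narrow to [5/6, 1/1)
Step 2: interval [5/6, 1/1), width = 1/1 - 5/6 = 1/6
  'e': [5/6 + 1/6*0/1, 5/6 + 1/6*2/3) = [5/6, 17/18)
  'b': [5/6 + 1/6*2/3, 5/6 + 1/6*5/6) = [17/18, 35/36)
  'c': [5/6 + 1/6*5/6, 5/6 + 1/6*1/1) = [35/36, 1/1) <- contains code 143/144
  emit 'c', narrow to [35/36, 1/1)
Step 3: interval [35/36, 1/1), width = 1/1 - 35/36 = 1/36
  'e': [35/36 + 1/36*0/1, 35/36 + 1/36*2/3) = [35/36, 107/108)
  'b': [35/36 + 1/36*2/3, 35/36 + 1/36*5/6) = [107/108, 215/216) <- contains code 143/144
  'c': [35/36 + 1/36*5/6, 35/36 + 1/36*1/1) = [215/216, 1/1)
  emit 'b', narrow to [107/108, 215/216)

Answer: ccb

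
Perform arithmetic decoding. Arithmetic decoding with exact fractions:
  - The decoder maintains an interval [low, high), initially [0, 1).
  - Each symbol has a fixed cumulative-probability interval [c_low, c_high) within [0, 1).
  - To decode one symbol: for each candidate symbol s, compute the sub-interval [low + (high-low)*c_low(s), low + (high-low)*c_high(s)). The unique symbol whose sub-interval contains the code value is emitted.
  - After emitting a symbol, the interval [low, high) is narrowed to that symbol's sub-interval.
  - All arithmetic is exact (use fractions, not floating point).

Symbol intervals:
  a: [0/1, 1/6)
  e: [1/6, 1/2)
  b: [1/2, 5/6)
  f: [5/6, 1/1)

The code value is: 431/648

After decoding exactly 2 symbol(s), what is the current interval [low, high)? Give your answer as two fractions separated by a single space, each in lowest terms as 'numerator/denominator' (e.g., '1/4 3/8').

Answer: 5/9 2/3

Derivation:
Step 1: interval [0/1, 1/1), width = 1/1 - 0/1 = 1/1
  'a': [0/1 + 1/1*0/1, 0/1 + 1/1*1/6) = [0/1, 1/6)
  'e': [0/1 + 1/1*1/6, 0/1 + 1/1*1/2) = [1/6, 1/2)
  'b': [0/1 + 1/1*1/2, 0/1 + 1/1*5/6) = [1/2, 5/6) <- contains code 431/648
  'f': [0/1 + 1/1*5/6, 0/1 + 1/1*1/1) = [5/6, 1/1)
  emit 'b', narrow to [1/2, 5/6)
Step 2: interval [1/2, 5/6), width = 5/6 - 1/2 = 1/3
  'a': [1/2 + 1/3*0/1, 1/2 + 1/3*1/6) = [1/2, 5/9)
  'e': [1/2 + 1/3*1/6, 1/2 + 1/3*1/2) = [5/9, 2/3) <- contains code 431/648
  'b': [1/2 + 1/3*1/2, 1/2 + 1/3*5/6) = [2/3, 7/9)
  'f': [1/2 + 1/3*5/6, 1/2 + 1/3*1/1) = [7/9, 5/6)
  emit 'e', narrow to [5/9, 2/3)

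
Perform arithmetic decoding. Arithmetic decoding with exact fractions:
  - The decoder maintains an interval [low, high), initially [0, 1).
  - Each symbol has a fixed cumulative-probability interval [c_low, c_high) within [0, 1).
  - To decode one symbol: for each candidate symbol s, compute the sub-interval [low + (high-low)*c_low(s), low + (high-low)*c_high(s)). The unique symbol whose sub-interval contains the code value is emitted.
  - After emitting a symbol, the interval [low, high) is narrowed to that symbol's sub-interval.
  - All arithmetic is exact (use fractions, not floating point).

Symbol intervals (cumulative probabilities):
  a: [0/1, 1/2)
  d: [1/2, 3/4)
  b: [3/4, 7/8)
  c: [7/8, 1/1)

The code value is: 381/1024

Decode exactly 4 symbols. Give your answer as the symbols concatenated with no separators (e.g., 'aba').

Answer: adcb

Derivation:
Step 1: interval [0/1, 1/1), width = 1/1 - 0/1 = 1/1
  'a': [0/1 + 1/1*0/1, 0/1 + 1/1*1/2) = [0/1, 1/2) <- contains code 381/1024
  'd': [0/1 + 1/1*1/2, 0/1 + 1/1*3/4) = [1/2, 3/4)
  'b': [0/1 + 1/1*3/4, 0/1 + 1/1*7/8) = [3/4, 7/8)
  'c': [0/1 + 1/1*7/8, 0/1 + 1/1*1/1) = [7/8, 1/1)
  emit 'a', narrow to [0/1, 1/2)
Step 2: interval [0/1, 1/2), width = 1/2 - 0/1 = 1/2
  'a': [0/1 + 1/2*0/1, 0/1 + 1/2*1/2) = [0/1, 1/4)
  'd': [0/1 + 1/2*1/2, 0/1 + 1/2*3/4) = [1/4, 3/8) <- contains code 381/1024
  'b': [0/1 + 1/2*3/4, 0/1 + 1/2*7/8) = [3/8, 7/16)
  'c': [0/1 + 1/2*7/8, 0/1 + 1/2*1/1) = [7/16, 1/2)
  emit 'd', narrow to [1/4, 3/8)
Step 3: interval [1/4, 3/8), width = 3/8 - 1/4 = 1/8
  'a': [1/4 + 1/8*0/1, 1/4 + 1/8*1/2) = [1/4, 5/16)
  'd': [1/4 + 1/8*1/2, 1/4 + 1/8*3/4) = [5/16, 11/32)
  'b': [1/4 + 1/8*3/4, 1/4 + 1/8*7/8) = [11/32, 23/64)
  'c': [1/4 + 1/8*7/8, 1/4 + 1/8*1/1) = [23/64, 3/8) <- contains code 381/1024
  emit 'c', narrow to [23/64, 3/8)
Step 4: interval [23/64, 3/8), width = 3/8 - 23/64 = 1/64
  'a': [23/64 + 1/64*0/1, 23/64 + 1/64*1/2) = [23/64, 47/128)
  'd': [23/64 + 1/64*1/2, 23/64 + 1/64*3/4) = [47/128, 95/256)
  'b': [23/64 + 1/64*3/4, 23/64 + 1/64*7/8) = [95/256, 191/512) <- contains code 381/1024
  'c': [23/64 + 1/64*7/8, 23/64 + 1/64*1/1) = [191/512, 3/8)
  emit 'b', narrow to [95/256, 191/512)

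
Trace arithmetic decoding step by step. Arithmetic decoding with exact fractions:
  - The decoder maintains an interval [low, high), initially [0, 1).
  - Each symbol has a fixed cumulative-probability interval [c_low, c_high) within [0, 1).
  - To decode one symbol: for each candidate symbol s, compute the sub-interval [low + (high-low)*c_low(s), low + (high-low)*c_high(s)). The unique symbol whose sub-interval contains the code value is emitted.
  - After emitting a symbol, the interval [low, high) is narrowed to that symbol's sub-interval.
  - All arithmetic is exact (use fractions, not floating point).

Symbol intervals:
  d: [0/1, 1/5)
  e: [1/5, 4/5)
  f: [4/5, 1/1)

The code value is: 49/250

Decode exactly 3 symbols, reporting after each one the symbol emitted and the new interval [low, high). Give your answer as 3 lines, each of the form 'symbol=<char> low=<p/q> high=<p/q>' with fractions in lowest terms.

Step 1: interval [0/1, 1/1), width = 1/1 - 0/1 = 1/1
  'd': [0/1 + 1/1*0/1, 0/1 + 1/1*1/5) = [0/1, 1/5) <- contains code 49/250
  'e': [0/1 + 1/1*1/5, 0/1 + 1/1*4/5) = [1/5, 4/5)
  'f': [0/1 + 1/1*4/5, 0/1 + 1/1*1/1) = [4/5, 1/1)
  emit 'd', narrow to [0/1, 1/5)
Step 2: interval [0/1, 1/5), width = 1/5 - 0/1 = 1/5
  'd': [0/1 + 1/5*0/1, 0/1 + 1/5*1/5) = [0/1, 1/25)
  'e': [0/1 + 1/5*1/5, 0/1 + 1/5*4/5) = [1/25, 4/25)
  'f': [0/1 + 1/5*4/5, 0/1 + 1/5*1/1) = [4/25, 1/5) <- contains code 49/250
  emit 'f', narrow to [4/25, 1/5)
Step 3: interval [4/25, 1/5), width = 1/5 - 4/25 = 1/25
  'd': [4/25 + 1/25*0/1, 4/25 + 1/25*1/5) = [4/25, 21/125)
  'e': [4/25 + 1/25*1/5, 4/25 + 1/25*4/5) = [21/125, 24/125)
  'f': [4/25 + 1/25*4/5, 4/25 + 1/25*1/1) = [24/125, 1/5) <- contains code 49/250
  emit 'f', narrow to [24/125, 1/5)

Answer: symbol=d low=0/1 high=1/5
symbol=f low=4/25 high=1/5
symbol=f low=24/125 high=1/5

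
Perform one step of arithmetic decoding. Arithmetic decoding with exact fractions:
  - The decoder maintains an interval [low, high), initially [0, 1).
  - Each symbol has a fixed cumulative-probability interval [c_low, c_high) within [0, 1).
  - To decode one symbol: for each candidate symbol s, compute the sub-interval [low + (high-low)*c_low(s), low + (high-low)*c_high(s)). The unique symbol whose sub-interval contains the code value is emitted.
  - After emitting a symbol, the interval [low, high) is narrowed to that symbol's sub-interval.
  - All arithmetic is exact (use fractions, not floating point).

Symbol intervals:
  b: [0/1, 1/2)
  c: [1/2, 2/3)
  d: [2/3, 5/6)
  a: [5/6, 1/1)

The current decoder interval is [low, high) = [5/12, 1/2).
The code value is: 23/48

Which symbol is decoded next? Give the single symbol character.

Answer: d

Derivation:
Interval width = high − low = 1/2 − 5/12 = 1/12
Scaled code = (code − low) / width = (23/48 − 5/12) / 1/12 = 3/4
  b: [0/1, 1/2) 
  c: [1/2, 2/3) 
  d: [2/3, 5/6) ← scaled code falls here ✓
  a: [5/6, 1/1) 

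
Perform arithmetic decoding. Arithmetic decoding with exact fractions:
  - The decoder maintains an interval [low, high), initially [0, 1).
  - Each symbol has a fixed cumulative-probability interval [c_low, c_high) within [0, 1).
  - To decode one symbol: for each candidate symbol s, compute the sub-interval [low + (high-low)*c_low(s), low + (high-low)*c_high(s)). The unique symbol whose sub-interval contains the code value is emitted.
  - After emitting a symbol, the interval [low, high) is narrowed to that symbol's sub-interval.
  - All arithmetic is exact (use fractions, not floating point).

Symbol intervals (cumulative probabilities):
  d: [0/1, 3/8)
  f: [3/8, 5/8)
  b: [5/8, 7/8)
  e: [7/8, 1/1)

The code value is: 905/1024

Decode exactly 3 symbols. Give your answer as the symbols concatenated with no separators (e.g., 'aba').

Answer: edd

Derivation:
Step 1: interval [0/1, 1/1), width = 1/1 - 0/1 = 1/1
  'd': [0/1 + 1/1*0/1, 0/1 + 1/1*3/8) = [0/1, 3/8)
  'f': [0/1 + 1/1*3/8, 0/1 + 1/1*5/8) = [3/8, 5/8)
  'b': [0/1 + 1/1*5/8, 0/1 + 1/1*7/8) = [5/8, 7/8)
  'e': [0/1 + 1/1*7/8, 0/1 + 1/1*1/1) = [7/8, 1/1) <- contains code 905/1024
  emit 'e', narrow to [7/8, 1/1)
Step 2: interval [7/8, 1/1), width = 1/1 - 7/8 = 1/8
  'd': [7/8 + 1/8*0/1, 7/8 + 1/8*3/8) = [7/8, 59/64) <- contains code 905/1024
  'f': [7/8 + 1/8*3/8, 7/8 + 1/8*5/8) = [59/64, 61/64)
  'b': [7/8 + 1/8*5/8, 7/8 + 1/8*7/8) = [61/64, 63/64)
  'e': [7/8 + 1/8*7/8, 7/8 + 1/8*1/1) = [63/64, 1/1)
  emit 'd', narrow to [7/8, 59/64)
Step 3: interval [7/8, 59/64), width = 59/64 - 7/8 = 3/64
  'd': [7/8 + 3/64*0/1, 7/8 + 3/64*3/8) = [7/8, 457/512) <- contains code 905/1024
  'f': [7/8 + 3/64*3/8, 7/8 + 3/64*5/8) = [457/512, 463/512)
  'b': [7/8 + 3/64*5/8, 7/8 + 3/64*7/8) = [463/512, 469/512)
  'e': [7/8 + 3/64*7/8, 7/8 + 3/64*1/1) = [469/512, 59/64)
  emit 'd', narrow to [7/8, 457/512)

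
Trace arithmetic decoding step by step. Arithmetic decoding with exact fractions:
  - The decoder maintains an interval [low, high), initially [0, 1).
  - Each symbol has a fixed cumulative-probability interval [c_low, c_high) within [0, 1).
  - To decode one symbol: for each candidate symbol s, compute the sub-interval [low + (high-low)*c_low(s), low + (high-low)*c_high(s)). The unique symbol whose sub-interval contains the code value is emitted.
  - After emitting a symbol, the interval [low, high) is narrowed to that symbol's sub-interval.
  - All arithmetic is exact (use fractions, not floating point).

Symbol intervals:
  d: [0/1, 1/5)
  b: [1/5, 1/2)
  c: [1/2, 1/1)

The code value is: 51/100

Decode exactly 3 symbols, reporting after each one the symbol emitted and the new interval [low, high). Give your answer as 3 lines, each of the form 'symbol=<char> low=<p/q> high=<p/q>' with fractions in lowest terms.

Answer: symbol=c low=1/2 high=1/1
symbol=d low=1/2 high=3/5
symbol=d low=1/2 high=13/25

Derivation:
Step 1: interval [0/1, 1/1), width = 1/1 - 0/1 = 1/1
  'd': [0/1 + 1/1*0/1, 0/1 + 1/1*1/5) = [0/1, 1/5)
  'b': [0/1 + 1/1*1/5, 0/1 + 1/1*1/2) = [1/5, 1/2)
  'c': [0/1 + 1/1*1/2, 0/1 + 1/1*1/1) = [1/2, 1/1) <- contains code 51/100
  emit 'c', narrow to [1/2, 1/1)
Step 2: interval [1/2, 1/1), width = 1/1 - 1/2 = 1/2
  'd': [1/2 + 1/2*0/1, 1/2 + 1/2*1/5) = [1/2, 3/5) <- contains code 51/100
  'b': [1/2 + 1/2*1/5, 1/2 + 1/2*1/2) = [3/5, 3/4)
  'c': [1/2 + 1/2*1/2, 1/2 + 1/2*1/1) = [3/4, 1/1)
  emit 'd', narrow to [1/2, 3/5)
Step 3: interval [1/2, 3/5), width = 3/5 - 1/2 = 1/10
  'd': [1/2 + 1/10*0/1, 1/2 + 1/10*1/5) = [1/2, 13/25) <- contains code 51/100
  'b': [1/2 + 1/10*1/5, 1/2 + 1/10*1/2) = [13/25, 11/20)
  'c': [1/2 + 1/10*1/2, 1/2 + 1/10*1/1) = [11/20, 3/5)
  emit 'd', narrow to [1/2, 13/25)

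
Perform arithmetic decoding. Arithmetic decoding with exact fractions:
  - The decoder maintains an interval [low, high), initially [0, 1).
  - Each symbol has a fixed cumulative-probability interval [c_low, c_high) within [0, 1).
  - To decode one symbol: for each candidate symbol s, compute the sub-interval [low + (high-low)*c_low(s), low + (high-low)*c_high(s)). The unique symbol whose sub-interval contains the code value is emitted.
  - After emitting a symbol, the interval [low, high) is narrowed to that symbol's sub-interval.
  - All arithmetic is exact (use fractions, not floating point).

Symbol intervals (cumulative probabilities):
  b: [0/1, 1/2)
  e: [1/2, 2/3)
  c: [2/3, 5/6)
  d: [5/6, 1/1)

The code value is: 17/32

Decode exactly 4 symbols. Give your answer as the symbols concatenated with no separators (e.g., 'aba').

Step 1: interval [0/1, 1/1), width = 1/1 - 0/1 = 1/1
  'b': [0/1 + 1/1*0/1, 0/1 + 1/1*1/2) = [0/1, 1/2)
  'e': [0/1 + 1/1*1/2, 0/1 + 1/1*2/3) = [1/2, 2/3) <- contains code 17/32
  'c': [0/1 + 1/1*2/3, 0/1 + 1/1*5/6) = [2/3, 5/6)
  'd': [0/1 + 1/1*5/6, 0/1 + 1/1*1/1) = [5/6, 1/1)
  emit 'e', narrow to [1/2, 2/3)
Step 2: interval [1/2, 2/3), width = 2/3 - 1/2 = 1/6
  'b': [1/2 + 1/6*0/1, 1/2 + 1/6*1/2) = [1/2, 7/12) <- contains code 17/32
  'e': [1/2 + 1/6*1/2, 1/2 + 1/6*2/3) = [7/12, 11/18)
  'c': [1/2 + 1/6*2/3, 1/2 + 1/6*5/6) = [11/18, 23/36)
  'd': [1/2 + 1/6*5/6, 1/2 + 1/6*1/1) = [23/36, 2/3)
  emit 'b', narrow to [1/2, 7/12)
Step 3: interval [1/2, 7/12), width = 7/12 - 1/2 = 1/12
  'b': [1/2 + 1/12*0/1, 1/2 + 1/12*1/2) = [1/2, 13/24) <- contains code 17/32
  'e': [1/2 + 1/12*1/2, 1/2 + 1/12*2/3) = [13/24, 5/9)
  'c': [1/2 + 1/12*2/3, 1/2 + 1/12*5/6) = [5/9, 41/72)
  'd': [1/2 + 1/12*5/6, 1/2 + 1/12*1/1) = [41/72, 7/12)
  emit 'b', narrow to [1/2, 13/24)
Step 4: interval [1/2, 13/24), width = 13/24 - 1/2 = 1/24
  'b': [1/2 + 1/24*0/1, 1/2 + 1/24*1/2) = [1/2, 25/48)
  'e': [1/2 + 1/24*1/2, 1/2 + 1/24*2/3) = [25/48, 19/36)
  'c': [1/2 + 1/24*2/3, 1/2 + 1/24*5/6) = [19/36, 77/144) <- contains code 17/32
  'd': [1/2 + 1/24*5/6, 1/2 + 1/24*1/1) = [77/144, 13/24)
  emit 'c', narrow to [19/36, 77/144)

Answer: ebbc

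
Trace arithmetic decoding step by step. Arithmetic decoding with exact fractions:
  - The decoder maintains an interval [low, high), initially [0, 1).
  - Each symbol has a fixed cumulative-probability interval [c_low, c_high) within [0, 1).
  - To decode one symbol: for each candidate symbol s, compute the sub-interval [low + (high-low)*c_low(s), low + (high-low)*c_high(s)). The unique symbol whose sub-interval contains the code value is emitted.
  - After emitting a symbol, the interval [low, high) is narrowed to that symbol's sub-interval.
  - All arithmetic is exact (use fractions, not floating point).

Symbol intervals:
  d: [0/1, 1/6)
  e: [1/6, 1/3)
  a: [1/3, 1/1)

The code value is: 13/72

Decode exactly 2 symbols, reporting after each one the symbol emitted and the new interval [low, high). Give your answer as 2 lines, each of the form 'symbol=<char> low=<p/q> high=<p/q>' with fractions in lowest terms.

Step 1: interval [0/1, 1/1), width = 1/1 - 0/1 = 1/1
  'd': [0/1 + 1/1*0/1, 0/1 + 1/1*1/6) = [0/1, 1/6)
  'e': [0/1 + 1/1*1/6, 0/1 + 1/1*1/3) = [1/6, 1/3) <- contains code 13/72
  'a': [0/1 + 1/1*1/3, 0/1 + 1/1*1/1) = [1/3, 1/1)
  emit 'e', narrow to [1/6, 1/3)
Step 2: interval [1/6, 1/3), width = 1/3 - 1/6 = 1/6
  'd': [1/6 + 1/6*0/1, 1/6 + 1/6*1/6) = [1/6, 7/36) <- contains code 13/72
  'e': [1/6 + 1/6*1/6, 1/6 + 1/6*1/3) = [7/36, 2/9)
  'a': [1/6 + 1/6*1/3, 1/6 + 1/6*1/1) = [2/9, 1/3)
  emit 'd', narrow to [1/6, 7/36)

Answer: symbol=e low=1/6 high=1/3
symbol=d low=1/6 high=7/36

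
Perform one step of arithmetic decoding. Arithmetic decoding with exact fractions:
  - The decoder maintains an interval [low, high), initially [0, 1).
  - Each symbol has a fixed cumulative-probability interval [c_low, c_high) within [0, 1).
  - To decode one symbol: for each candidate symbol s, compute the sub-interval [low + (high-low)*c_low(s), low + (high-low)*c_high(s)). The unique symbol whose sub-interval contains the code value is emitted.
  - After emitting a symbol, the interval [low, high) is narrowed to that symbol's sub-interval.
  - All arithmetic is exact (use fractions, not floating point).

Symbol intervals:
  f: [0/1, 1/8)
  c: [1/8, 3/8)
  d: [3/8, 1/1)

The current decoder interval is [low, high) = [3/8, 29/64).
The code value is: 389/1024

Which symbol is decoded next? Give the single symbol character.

Interval width = high − low = 29/64 − 3/8 = 5/64
Scaled code = (code − low) / width = (389/1024 − 3/8) / 5/64 = 1/16
  f: [0/1, 1/8) ← scaled code falls here ✓
  c: [1/8, 3/8) 
  d: [3/8, 1/1) 

Answer: f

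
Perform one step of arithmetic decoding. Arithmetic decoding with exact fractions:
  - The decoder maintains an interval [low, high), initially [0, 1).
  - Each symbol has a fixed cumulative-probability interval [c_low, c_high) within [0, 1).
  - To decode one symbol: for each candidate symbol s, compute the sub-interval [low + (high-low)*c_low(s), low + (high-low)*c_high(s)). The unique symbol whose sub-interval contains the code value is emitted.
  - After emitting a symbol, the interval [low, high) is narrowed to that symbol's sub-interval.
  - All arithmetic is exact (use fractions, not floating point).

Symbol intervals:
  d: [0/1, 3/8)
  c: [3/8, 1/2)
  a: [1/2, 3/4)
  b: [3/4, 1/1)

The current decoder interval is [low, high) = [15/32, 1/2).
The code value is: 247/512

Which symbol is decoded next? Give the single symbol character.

Answer: c

Derivation:
Interval width = high − low = 1/2 − 15/32 = 1/32
Scaled code = (code − low) / width = (247/512 − 15/32) / 1/32 = 7/16
  d: [0/1, 3/8) 
  c: [3/8, 1/2) ← scaled code falls here ✓
  a: [1/2, 3/4) 
  b: [3/4, 1/1) 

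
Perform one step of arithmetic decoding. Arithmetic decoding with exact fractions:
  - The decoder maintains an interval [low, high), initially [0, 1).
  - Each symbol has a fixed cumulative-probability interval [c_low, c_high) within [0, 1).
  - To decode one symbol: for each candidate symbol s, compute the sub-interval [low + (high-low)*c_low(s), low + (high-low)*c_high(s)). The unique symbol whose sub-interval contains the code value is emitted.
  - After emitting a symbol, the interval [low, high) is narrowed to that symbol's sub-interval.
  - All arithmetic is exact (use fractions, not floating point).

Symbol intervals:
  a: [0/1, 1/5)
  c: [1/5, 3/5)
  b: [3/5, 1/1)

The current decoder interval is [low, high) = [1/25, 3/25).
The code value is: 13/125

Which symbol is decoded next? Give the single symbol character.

Answer: b

Derivation:
Interval width = high − low = 3/25 − 1/25 = 2/25
Scaled code = (code − low) / width = (13/125 − 1/25) / 2/25 = 4/5
  a: [0/1, 1/5) 
  c: [1/5, 3/5) 
  b: [3/5, 1/1) ← scaled code falls here ✓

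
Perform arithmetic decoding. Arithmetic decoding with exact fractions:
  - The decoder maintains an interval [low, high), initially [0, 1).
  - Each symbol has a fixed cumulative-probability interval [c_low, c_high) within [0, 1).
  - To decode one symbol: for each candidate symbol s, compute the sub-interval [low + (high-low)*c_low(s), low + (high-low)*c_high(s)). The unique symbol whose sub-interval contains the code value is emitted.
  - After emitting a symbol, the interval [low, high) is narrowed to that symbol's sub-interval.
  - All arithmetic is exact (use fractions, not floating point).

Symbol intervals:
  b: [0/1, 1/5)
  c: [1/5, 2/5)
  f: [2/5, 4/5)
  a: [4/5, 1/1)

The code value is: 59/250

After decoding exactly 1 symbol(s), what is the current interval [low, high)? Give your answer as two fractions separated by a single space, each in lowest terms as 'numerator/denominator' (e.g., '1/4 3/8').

Step 1: interval [0/1, 1/1), width = 1/1 - 0/1 = 1/1
  'b': [0/1 + 1/1*0/1, 0/1 + 1/1*1/5) = [0/1, 1/5)
  'c': [0/1 + 1/1*1/5, 0/1 + 1/1*2/5) = [1/5, 2/5) <- contains code 59/250
  'f': [0/1 + 1/1*2/5, 0/1 + 1/1*4/5) = [2/5, 4/5)
  'a': [0/1 + 1/1*4/5, 0/1 + 1/1*1/1) = [4/5, 1/1)
  emit 'c', narrow to [1/5, 2/5)

Answer: 1/5 2/5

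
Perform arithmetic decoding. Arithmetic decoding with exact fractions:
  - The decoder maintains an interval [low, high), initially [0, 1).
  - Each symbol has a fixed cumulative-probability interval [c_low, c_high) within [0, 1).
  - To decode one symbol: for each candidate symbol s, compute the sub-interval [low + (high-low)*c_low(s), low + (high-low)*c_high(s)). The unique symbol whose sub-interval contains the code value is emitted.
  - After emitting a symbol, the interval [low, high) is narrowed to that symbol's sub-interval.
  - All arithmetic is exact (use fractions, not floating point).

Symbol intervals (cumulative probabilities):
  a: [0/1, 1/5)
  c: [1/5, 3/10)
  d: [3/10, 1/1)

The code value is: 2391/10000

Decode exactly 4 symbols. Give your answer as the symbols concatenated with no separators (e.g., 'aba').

Step 1: interval [0/1, 1/1), width = 1/1 - 0/1 = 1/1
  'a': [0/1 + 1/1*0/1, 0/1 + 1/1*1/5) = [0/1, 1/5)
  'c': [0/1 + 1/1*1/5, 0/1 + 1/1*3/10) = [1/5, 3/10) <- contains code 2391/10000
  'd': [0/1 + 1/1*3/10, 0/1 + 1/1*1/1) = [3/10, 1/1)
  emit 'c', narrow to [1/5, 3/10)
Step 2: interval [1/5, 3/10), width = 3/10 - 1/5 = 1/10
  'a': [1/5 + 1/10*0/1, 1/5 + 1/10*1/5) = [1/5, 11/50)
  'c': [1/5 + 1/10*1/5, 1/5 + 1/10*3/10) = [11/50, 23/100)
  'd': [1/5 + 1/10*3/10, 1/5 + 1/10*1/1) = [23/100, 3/10) <- contains code 2391/10000
  emit 'd', narrow to [23/100, 3/10)
Step 3: interval [23/100, 3/10), width = 3/10 - 23/100 = 7/100
  'a': [23/100 + 7/100*0/1, 23/100 + 7/100*1/5) = [23/100, 61/250) <- contains code 2391/10000
  'c': [23/100 + 7/100*1/5, 23/100 + 7/100*3/10) = [61/250, 251/1000)
  'd': [23/100 + 7/100*3/10, 23/100 + 7/100*1/1) = [251/1000, 3/10)
  emit 'a', narrow to [23/100, 61/250)
Step 4: interval [23/100, 61/250), width = 61/250 - 23/100 = 7/500
  'a': [23/100 + 7/500*0/1, 23/100 + 7/500*1/5) = [23/100, 291/1250)
  'c': [23/100 + 7/500*1/5, 23/100 + 7/500*3/10) = [291/1250, 1171/5000)
  'd': [23/100 + 7/500*3/10, 23/100 + 7/500*1/1) = [1171/5000, 61/250) <- contains code 2391/10000
  emit 'd', narrow to [1171/5000, 61/250)

Answer: cdad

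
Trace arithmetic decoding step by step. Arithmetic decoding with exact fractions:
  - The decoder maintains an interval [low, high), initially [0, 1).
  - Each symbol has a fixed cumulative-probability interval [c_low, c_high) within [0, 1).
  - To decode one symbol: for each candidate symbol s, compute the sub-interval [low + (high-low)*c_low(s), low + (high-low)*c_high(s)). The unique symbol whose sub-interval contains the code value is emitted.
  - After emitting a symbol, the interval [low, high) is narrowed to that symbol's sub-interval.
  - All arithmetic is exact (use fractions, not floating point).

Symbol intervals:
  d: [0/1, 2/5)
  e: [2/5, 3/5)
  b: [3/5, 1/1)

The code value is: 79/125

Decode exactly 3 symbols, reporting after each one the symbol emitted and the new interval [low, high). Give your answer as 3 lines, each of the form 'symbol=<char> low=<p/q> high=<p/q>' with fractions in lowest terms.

Step 1: interval [0/1, 1/1), width = 1/1 - 0/1 = 1/1
  'd': [0/1 + 1/1*0/1, 0/1 + 1/1*2/5) = [0/1, 2/5)
  'e': [0/1 + 1/1*2/5, 0/1 + 1/1*3/5) = [2/5, 3/5)
  'b': [0/1 + 1/1*3/5, 0/1 + 1/1*1/1) = [3/5, 1/1) <- contains code 79/125
  emit 'b', narrow to [3/5, 1/1)
Step 2: interval [3/5, 1/1), width = 1/1 - 3/5 = 2/5
  'd': [3/5 + 2/5*0/1, 3/5 + 2/5*2/5) = [3/5, 19/25) <- contains code 79/125
  'e': [3/5 + 2/5*2/5, 3/5 + 2/5*3/5) = [19/25, 21/25)
  'b': [3/5 + 2/5*3/5, 3/5 + 2/5*1/1) = [21/25, 1/1)
  emit 'd', narrow to [3/5, 19/25)
Step 3: interval [3/5, 19/25), width = 19/25 - 3/5 = 4/25
  'd': [3/5 + 4/25*0/1, 3/5 + 4/25*2/5) = [3/5, 83/125) <- contains code 79/125
  'e': [3/5 + 4/25*2/5, 3/5 + 4/25*3/5) = [83/125, 87/125)
  'b': [3/5 + 4/25*3/5, 3/5 + 4/25*1/1) = [87/125, 19/25)
  emit 'd', narrow to [3/5, 83/125)

Answer: symbol=b low=3/5 high=1/1
symbol=d low=3/5 high=19/25
symbol=d low=3/5 high=83/125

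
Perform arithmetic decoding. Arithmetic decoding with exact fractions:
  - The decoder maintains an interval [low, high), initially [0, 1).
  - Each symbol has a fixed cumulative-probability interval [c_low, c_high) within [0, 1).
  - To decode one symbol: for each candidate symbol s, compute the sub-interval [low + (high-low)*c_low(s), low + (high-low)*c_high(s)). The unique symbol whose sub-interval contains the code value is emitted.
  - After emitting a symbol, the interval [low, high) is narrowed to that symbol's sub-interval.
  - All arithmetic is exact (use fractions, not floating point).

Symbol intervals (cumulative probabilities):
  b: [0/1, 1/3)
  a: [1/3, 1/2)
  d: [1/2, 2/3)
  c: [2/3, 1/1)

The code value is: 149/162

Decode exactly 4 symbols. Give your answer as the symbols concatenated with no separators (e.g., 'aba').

Step 1: interval [0/1, 1/1), width = 1/1 - 0/1 = 1/1
  'b': [0/1 + 1/1*0/1, 0/1 + 1/1*1/3) = [0/1, 1/3)
  'a': [0/1 + 1/1*1/3, 0/1 + 1/1*1/2) = [1/3, 1/2)
  'd': [0/1 + 1/1*1/2, 0/1 + 1/1*2/3) = [1/2, 2/3)
  'c': [0/1 + 1/1*2/3, 0/1 + 1/1*1/1) = [2/3, 1/1) <- contains code 149/162
  emit 'c', narrow to [2/3, 1/1)
Step 2: interval [2/3, 1/1), width = 1/1 - 2/3 = 1/3
  'b': [2/3 + 1/3*0/1, 2/3 + 1/3*1/3) = [2/3, 7/9)
  'a': [2/3 + 1/3*1/3, 2/3 + 1/3*1/2) = [7/9, 5/6)
  'd': [2/3 + 1/3*1/2, 2/3 + 1/3*2/3) = [5/6, 8/9)
  'c': [2/3 + 1/3*2/3, 2/3 + 1/3*1/1) = [8/9, 1/1) <- contains code 149/162
  emit 'c', narrow to [8/9, 1/1)
Step 3: interval [8/9, 1/1), width = 1/1 - 8/9 = 1/9
  'b': [8/9 + 1/9*0/1, 8/9 + 1/9*1/3) = [8/9, 25/27) <- contains code 149/162
  'a': [8/9 + 1/9*1/3, 8/9 + 1/9*1/2) = [25/27, 17/18)
  'd': [8/9 + 1/9*1/2, 8/9 + 1/9*2/3) = [17/18, 26/27)
  'c': [8/9 + 1/9*2/3, 8/9 + 1/9*1/1) = [26/27, 1/1)
  emit 'b', narrow to [8/9, 25/27)
Step 4: interval [8/9, 25/27), width = 25/27 - 8/9 = 1/27
  'b': [8/9 + 1/27*0/1, 8/9 + 1/27*1/3) = [8/9, 73/81)
  'a': [8/9 + 1/27*1/3, 8/9 + 1/27*1/2) = [73/81, 49/54)
  'd': [8/9 + 1/27*1/2, 8/9 + 1/27*2/3) = [49/54, 74/81)
  'c': [8/9 + 1/27*2/3, 8/9 + 1/27*1/1) = [74/81, 25/27) <- contains code 149/162
  emit 'c', narrow to [74/81, 25/27)

Answer: ccbc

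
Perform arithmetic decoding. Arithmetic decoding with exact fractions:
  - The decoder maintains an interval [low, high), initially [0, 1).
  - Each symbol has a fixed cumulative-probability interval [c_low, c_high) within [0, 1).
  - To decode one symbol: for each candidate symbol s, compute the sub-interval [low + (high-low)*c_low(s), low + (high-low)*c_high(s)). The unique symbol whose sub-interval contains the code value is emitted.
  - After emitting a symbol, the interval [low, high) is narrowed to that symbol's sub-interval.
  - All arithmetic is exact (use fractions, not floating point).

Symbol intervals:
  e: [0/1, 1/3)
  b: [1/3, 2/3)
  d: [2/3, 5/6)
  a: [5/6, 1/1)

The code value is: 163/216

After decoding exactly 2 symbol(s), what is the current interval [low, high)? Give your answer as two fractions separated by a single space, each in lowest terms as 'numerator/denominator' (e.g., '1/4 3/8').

Answer: 13/18 7/9

Derivation:
Step 1: interval [0/1, 1/1), width = 1/1 - 0/1 = 1/1
  'e': [0/1 + 1/1*0/1, 0/1 + 1/1*1/3) = [0/1, 1/3)
  'b': [0/1 + 1/1*1/3, 0/1 + 1/1*2/3) = [1/3, 2/3)
  'd': [0/1 + 1/1*2/3, 0/1 + 1/1*5/6) = [2/3, 5/6) <- contains code 163/216
  'a': [0/1 + 1/1*5/6, 0/1 + 1/1*1/1) = [5/6, 1/1)
  emit 'd', narrow to [2/3, 5/6)
Step 2: interval [2/3, 5/6), width = 5/6 - 2/3 = 1/6
  'e': [2/3 + 1/6*0/1, 2/3 + 1/6*1/3) = [2/3, 13/18)
  'b': [2/3 + 1/6*1/3, 2/3 + 1/6*2/3) = [13/18, 7/9) <- contains code 163/216
  'd': [2/3 + 1/6*2/3, 2/3 + 1/6*5/6) = [7/9, 29/36)
  'a': [2/3 + 1/6*5/6, 2/3 + 1/6*1/1) = [29/36, 5/6)
  emit 'b', narrow to [13/18, 7/9)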